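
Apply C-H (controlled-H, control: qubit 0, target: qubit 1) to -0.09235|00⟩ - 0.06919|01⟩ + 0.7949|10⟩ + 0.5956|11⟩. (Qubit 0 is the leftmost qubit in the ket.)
-0.09235|00⟩ - 0.06919|01⟩ + 0.9832|10⟩ + 0.1409|11⟩

C-H leaves the control-|0⟩ kets |00⟩, |01⟩ unchanged and applies H to qubit 1 on the control-|1⟩ pair (|10⟩, |11⟩).
H = [[1/√2, 1/√2], [1/√2, -1/√2]].
With a = amp(|10⟩) = 0.7949 and b = amp(|11⟩) = 0.5956:
new amp(|10⟩) = (1/√2)·a + (1/√2)·b = 0.9832
new amp(|11⟩) = (1/√2)·a + (-1/√2)·b = 0.1409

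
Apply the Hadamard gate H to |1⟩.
1/√2|0⟩ - 1/√2|1⟩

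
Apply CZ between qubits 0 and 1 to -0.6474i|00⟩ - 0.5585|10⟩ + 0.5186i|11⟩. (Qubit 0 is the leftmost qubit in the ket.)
-0.6474i|00⟩ - 0.5585|10⟩ - 0.5186i|11⟩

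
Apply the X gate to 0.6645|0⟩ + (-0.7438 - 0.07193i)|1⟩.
(-0.7438 - 0.07193i)|0⟩ + 0.6645|1⟩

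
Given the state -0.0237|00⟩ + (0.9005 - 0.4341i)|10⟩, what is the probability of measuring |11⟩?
0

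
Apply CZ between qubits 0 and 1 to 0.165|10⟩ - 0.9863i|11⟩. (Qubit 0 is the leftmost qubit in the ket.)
0.165|10⟩ + 0.9863i|11⟩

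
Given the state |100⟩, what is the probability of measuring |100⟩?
1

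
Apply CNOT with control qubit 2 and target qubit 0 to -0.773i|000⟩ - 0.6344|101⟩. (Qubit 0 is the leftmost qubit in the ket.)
-0.773i|000⟩ - 0.6344|001⟩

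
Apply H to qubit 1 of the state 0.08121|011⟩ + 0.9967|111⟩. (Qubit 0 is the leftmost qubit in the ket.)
0.05742|001⟩ - 0.05742|011⟩ + 0.7048|101⟩ - 0.7048|111⟩

H on qubit 1 mixes each pair of kets that differ only in qubit 1: amplitudes (a, b) of (|…0…⟩, |…1…⟩) become ((a + b)/√2, (a − b)/√2). Kets absent from the input have amplitude 0.
(|001⟩, |011⟩): (a, b) = (0, 0.08121) → (0.05742, -0.05742)
(|101⟩, |111⟩): (a, b) = (0, 0.9967) → (0.7048, -0.7048)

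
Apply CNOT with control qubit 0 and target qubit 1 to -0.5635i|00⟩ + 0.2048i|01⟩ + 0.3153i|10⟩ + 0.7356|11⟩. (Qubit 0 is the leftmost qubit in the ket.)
-0.5635i|00⟩ + 0.2048i|01⟩ + 0.7356|10⟩ + 0.3153i|11⟩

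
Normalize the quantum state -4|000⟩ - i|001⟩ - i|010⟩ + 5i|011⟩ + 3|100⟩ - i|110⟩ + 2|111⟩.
-0.5298|000⟩ - 0.1325i|001⟩ - 0.1325i|010⟩ + 0.6623i|011⟩ + 0.3974|100⟩ - 0.1325i|110⟩ + 0.2649|111⟩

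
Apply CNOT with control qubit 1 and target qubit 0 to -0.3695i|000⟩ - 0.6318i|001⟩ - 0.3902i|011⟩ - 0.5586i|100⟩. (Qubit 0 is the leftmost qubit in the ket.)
-0.3695i|000⟩ - 0.6318i|001⟩ - 0.5586i|100⟩ - 0.3902i|111⟩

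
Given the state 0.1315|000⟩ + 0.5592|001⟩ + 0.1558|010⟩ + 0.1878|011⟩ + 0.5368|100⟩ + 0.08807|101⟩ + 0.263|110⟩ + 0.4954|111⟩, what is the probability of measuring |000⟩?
0.01729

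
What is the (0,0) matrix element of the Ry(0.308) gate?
0.9882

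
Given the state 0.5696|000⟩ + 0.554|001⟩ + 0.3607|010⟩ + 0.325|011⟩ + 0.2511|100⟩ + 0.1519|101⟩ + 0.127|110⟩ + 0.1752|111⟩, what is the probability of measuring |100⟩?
0.06305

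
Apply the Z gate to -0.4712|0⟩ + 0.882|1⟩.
-0.4712|0⟩ - 0.882|1⟩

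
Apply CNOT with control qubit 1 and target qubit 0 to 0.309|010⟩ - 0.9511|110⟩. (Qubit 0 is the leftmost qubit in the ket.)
-0.9511|010⟩ + 0.309|110⟩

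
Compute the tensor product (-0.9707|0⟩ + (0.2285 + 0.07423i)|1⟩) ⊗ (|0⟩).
-0.9707|00⟩ + (0.2285 + 0.07423i)|10⟩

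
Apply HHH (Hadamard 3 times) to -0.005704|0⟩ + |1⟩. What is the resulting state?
0.7031|0⟩ - 0.7111|1⟩

H² = I, so H^3 = H: a single Hadamard. With (a, b) = (-0.005704, 1), H gives ((a + b)/√2, (a − b)/√2) = (0.7031, -0.7111).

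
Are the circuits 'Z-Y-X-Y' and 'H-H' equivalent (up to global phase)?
No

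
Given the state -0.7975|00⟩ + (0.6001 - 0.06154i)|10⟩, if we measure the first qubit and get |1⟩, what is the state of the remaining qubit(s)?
(0.9948 - 0.102i)|0⟩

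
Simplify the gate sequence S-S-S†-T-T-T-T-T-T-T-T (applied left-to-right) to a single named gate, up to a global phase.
S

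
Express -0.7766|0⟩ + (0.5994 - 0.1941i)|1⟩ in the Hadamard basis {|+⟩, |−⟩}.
(-0.1253 - 0.1372i)|+⟩ + (-0.973 + 0.1372i)|−⟩

With |ψ⟩ = α|0⟩ + β|1⟩, the Hadamard-basis coefficients are ⟨+|ψ⟩ = (α + β)/√2 and ⟨−|ψ⟩ = (α − β)/√2.
Here α = -0.7766, β = (0.5994 - 0.1941i): (α + β)/√2 = (-0.1253 - 0.1372i), (α − β)/√2 = (-0.973 + 0.1372i).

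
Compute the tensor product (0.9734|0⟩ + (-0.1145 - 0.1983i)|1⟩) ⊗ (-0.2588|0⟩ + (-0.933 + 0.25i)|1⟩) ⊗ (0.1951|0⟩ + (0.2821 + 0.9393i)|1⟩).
-0.04915|000⟩ + (-0.07107 - 0.2366i)|001⟩ + (-0.1772 + 0.04748i)|010⟩ + (-0.4848 - 0.7844i)|011⟩ + (0.005781 + 0.01001i)|100⟩ + (-0.03985 + 0.04231i)|101⟩ + (0.03051 + 0.03051i)|110⟩ + (-0.1028 + 0.191i)|111⟩

amp(|b₁b₂…⟩) = product of the factor amplitudes for bits b₁, b₂, …; only kets whose every factor amplitude is nonzero survive.
|000⟩: (0.9734)(-0.2588)(0.1951) = -0.04915
|001⟩: (0.9734)(-0.2588)(0.2821 + 0.9393i) = (-0.07107 - 0.2366i)
|010⟩: (0.9734)(-0.933 + 0.25i)(0.1951) = (-0.1772 + 0.04748i)
|011⟩: (0.9734)(-0.933 + 0.25i)(0.2821 + 0.9393i) = (-0.4848 - 0.7844i)
|100⟩: (-0.1145 - 0.1983i)(-0.2588)(0.1951) = (0.005781 + 0.01001i)
|101⟩: (-0.1145 - 0.1983i)(-0.2588)(0.2821 + 0.9393i) = (-0.03985 + 0.04231i)
|110⟩: (-0.1145 - 0.1983i)(-0.933 + 0.25i)(0.1951) = (0.03051 + 0.03051i)
|111⟩: (-0.1145 - 0.1983i)(-0.933 + 0.25i)(0.2821 + 0.9393i) = (-0.1028 + 0.191i)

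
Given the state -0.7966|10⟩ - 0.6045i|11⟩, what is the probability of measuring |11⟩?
0.3654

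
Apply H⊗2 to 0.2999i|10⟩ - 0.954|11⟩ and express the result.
(-0.477 + 0.15i)|00⟩ + (0.477 + 0.15i)|01⟩ + (0.477 - 0.15i)|10⟩ + (-0.477 - 0.15i)|11⟩

H⊗2 gives amp(|y⟩) = (1/2) Σ_x (−1)^(x·y) amp(|x⟩), where x·y is the number of positions in which both x and y have a 1.
|00⟩: (0.2999i - 0.954)/2 = (-0.477 + 0.15i)
|01⟩: (0.2999i + 0.954)/2 = (0.477 + 0.15i)
|10⟩: (-0.2999i + 0.954)/2 = (0.477 - 0.15i)
|11⟩: (-0.2999i - 0.954)/2 = (-0.477 - 0.15i)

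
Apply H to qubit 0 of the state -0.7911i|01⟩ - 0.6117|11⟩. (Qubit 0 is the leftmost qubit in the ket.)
(-0.4325 - 0.5594i)|01⟩ + (0.4325 - 0.5594i)|11⟩

H on qubit 0 mixes each pair of kets that differ only in qubit 0: amplitudes (a, b) of (|…0…⟩, |…1…⟩) become ((a + b)/√2, (a − b)/√2). Kets absent from the input have amplitude 0.
(|01⟩, |11⟩): (a, b) = (-0.7911i, -0.6117) → ((-0.4325 - 0.5594i), (0.4325 - 0.5594i))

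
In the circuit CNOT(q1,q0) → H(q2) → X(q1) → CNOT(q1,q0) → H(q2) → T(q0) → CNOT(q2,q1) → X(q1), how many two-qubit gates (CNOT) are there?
3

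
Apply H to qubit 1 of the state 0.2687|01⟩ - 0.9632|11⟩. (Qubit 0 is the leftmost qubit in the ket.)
0.19|00⟩ - 0.19|01⟩ - 0.6811|10⟩ + 0.6811|11⟩

H on qubit 1 mixes each pair of kets that differ only in qubit 1: amplitudes (a, b) of (|…0…⟩, |…1…⟩) become ((a + b)/√2, (a − b)/√2). Kets absent from the input have amplitude 0.
(|00⟩, |01⟩): (a, b) = (0, 0.2687) → (0.19, -0.19)
(|10⟩, |11⟩): (a, b) = (0, -0.9632) → (-0.6811, 0.6811)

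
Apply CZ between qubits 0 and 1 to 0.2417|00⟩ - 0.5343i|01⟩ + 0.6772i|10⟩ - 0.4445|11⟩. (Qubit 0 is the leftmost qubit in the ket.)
0.2417|00⟩ - 0.5343i|01⟩ + 0.6772i|10⟩ + 0.4445|11⟩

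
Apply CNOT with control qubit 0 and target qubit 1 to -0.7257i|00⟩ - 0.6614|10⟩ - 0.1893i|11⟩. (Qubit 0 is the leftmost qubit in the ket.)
-0.7257i|00⟩ - 0.1893i|10⟩ - 0.6614|11⟩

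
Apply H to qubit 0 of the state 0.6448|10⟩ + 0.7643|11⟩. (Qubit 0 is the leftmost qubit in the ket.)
0.4559|00⟩ + 0.5404|01⟩ - 0.4559|10⟩ - 0.5404|11⟩

H on qubit 0 mixes each pair of kets that differ only in qubit 0: amplitudes (a, b) of (|…0…⟩, |…1…⟩) become ((a + b)/√2, (a − b)/√2). Kets absent from the input have amplitude 0.
(|00⟩, |10⟩): (a, b) = (0, 0.6448) → (0.4559, -0.4559)
(|01⟩, |11⟩): (a, b) = (0, 0.7643) → (0.5404, -0.5404)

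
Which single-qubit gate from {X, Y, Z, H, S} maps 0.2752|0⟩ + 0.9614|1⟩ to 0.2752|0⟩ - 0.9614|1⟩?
Z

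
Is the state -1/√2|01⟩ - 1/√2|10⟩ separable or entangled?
Entangled

Writing the state as a|00⟩ + b|01⟩ + c|10⟩ + d|11⟩, it is a product state iff ad − bc = 0.
Here (a, b, c, d) = (0, -1/√2, -1/√2, 0): ad − bc = (0)(0) − (-1/√2)(-1/√2) = -1/2 ≠ 0, so the state is entangled.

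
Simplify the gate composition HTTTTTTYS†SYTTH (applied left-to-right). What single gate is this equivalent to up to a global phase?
I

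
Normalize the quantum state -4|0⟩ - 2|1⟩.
-0.8944|0⟩ - 1/√5|1⟩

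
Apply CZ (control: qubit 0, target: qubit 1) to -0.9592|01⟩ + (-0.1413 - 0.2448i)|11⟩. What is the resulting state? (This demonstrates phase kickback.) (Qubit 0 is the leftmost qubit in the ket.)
-0.9592|01⟩ + (0.1413 + 0.2448i)|11⟩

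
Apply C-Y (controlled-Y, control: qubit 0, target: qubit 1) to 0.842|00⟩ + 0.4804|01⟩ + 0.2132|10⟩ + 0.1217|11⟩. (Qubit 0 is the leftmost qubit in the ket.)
0.842|00⟩ + 0.4804|01⟩ - 0.1217i|10⟩ + 0.2132i|11⟩

C-Y leaves the control-|0⟩ kets |00⟩, |01⟩ unchanged and applies Y to qubit 1 on the control-|1⟩ pair (|10⟩, |11⟩).
Y = [[0, -i], [i, 0]].
With a = amp(|10⟩) = 0.2132 and b = amp(|11⟩) = 0.1217:
new amp(|10⟩) = (-i)·b = -0.1217i
new amp(|11⟩) = (i)·a = 0.2132i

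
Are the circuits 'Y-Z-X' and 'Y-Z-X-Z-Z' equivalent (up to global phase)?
Yes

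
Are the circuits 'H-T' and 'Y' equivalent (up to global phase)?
No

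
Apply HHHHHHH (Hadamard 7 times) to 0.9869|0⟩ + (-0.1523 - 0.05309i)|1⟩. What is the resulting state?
(0.5902 - 0.03754i)|0⟩ + (0.8055 + 0.03754i)|1⟩

H² = I, so H^7 = H: a single Hadamard. With (a, b) = (0.9869, (-0.1523 - 0.05309i)), H gives ((a + b)/√2, (a − b)/√2) = ((0.5902 - 0.03754i), (0.8055 + 0.03754i)).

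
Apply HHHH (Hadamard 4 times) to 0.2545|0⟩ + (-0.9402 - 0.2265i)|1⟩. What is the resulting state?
0.2545|0⟩ + (-0.9402 - 0.2265i)|1⟩

H² = I, so an even number of Hadamards cancels: H^4 = I and the state is unchanged.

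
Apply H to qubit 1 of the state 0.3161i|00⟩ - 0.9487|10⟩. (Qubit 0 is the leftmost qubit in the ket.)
0.2235i|00⟩ + 0.2235i|01⟩ - 0.6708|10⟩ - 0.6708|11⟩

H on qubit 1 mixes each pair of kets that differ only in qubit 1: amplitudes (a, b) of (|…0…⟩, |…1…⟩) become ((a + b)/√2, (a − b)/√2). Kets absent from the input have amplitude 0.
(|00⟩, |01⟩): (a, b) = (0.3161i, 0) → (0.2235i, 0.2235i)
(|10⟩, |11⟩): (a, b) = (-0.9487, 0) → (-0.6708, -0.6708)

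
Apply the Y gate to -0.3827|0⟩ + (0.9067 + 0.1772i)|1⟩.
(0.1772 - 0.9067i)|0⟩ - 0.3827i|1⟩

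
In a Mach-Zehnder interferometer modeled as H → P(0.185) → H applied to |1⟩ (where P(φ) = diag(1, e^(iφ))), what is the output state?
(0.008532 - 0.09197i)|0⟩ + (0.9915 + 0.09197i)|1⟩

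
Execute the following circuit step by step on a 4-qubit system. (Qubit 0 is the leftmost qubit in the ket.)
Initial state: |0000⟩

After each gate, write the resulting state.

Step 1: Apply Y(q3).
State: i|0001⟩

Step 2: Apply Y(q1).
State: -|0101⟩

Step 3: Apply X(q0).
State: -|1101⟩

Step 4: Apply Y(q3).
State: i|1100⟩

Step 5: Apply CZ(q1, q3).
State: i|1100⟩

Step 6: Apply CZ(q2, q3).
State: i|1100⟩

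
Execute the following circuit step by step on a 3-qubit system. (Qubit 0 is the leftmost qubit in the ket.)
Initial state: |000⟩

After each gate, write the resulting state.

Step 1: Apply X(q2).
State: |001⟩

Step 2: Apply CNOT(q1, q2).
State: |001⟩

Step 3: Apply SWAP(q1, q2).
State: |010⟩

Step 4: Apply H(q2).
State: 1/√2|010⟩ + 1/√2|011⟩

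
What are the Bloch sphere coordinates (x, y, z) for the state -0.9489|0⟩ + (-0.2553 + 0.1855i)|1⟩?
(0.4845, -0.352, 0.8008)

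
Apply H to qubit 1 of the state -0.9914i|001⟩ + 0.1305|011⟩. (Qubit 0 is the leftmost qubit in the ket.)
(0.09228 - 0.701i)|001⟩ + (-0.09228 - 0.701i)|011⟩

H on qubit 1 mixes each pair of kets that differ only in qubit 1: amplitudes (a, b) of (|…0…⟩, |…1…⟩) become ((a + b)/√2, (a − b)/√2). Kets absent from the input have amplitude 0.
(|001⟩, |011⟩): (a, b) = (-0.9914i, 0.1305) → ((0.09228 - 0.701i), (-0.09228 - 0.701i))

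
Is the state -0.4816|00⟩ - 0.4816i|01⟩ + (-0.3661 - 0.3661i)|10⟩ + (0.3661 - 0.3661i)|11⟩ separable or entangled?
Separable

Writing the state as a|00⟩ + b|01⟩ + c|10⟩ + d|11⟩, it is a product state iff ad − bc = 0.
Here (a, b, c, d) = (-0.4816, -0.4816i, (-0.3661 - 0.3661i), (0.3661 - 0.3661i)): ad − bc = (-0.4816)(0.3661 - 0.3661i) − (-0.4816i)(-0.3661 - 0.3661i) = 0, so the state is separable.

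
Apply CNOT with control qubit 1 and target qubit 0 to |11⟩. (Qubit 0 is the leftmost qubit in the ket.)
|01⟩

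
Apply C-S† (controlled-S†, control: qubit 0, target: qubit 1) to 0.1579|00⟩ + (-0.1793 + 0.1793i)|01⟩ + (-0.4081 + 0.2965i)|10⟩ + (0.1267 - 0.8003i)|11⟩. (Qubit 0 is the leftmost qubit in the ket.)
0.1579|00⟩ + (-0.1793 + 0.1793i)|01⟩ + (-0.4081 + 0.2965i)|10⟩ + (-0.8003 - 0.1267i)|11⟩

C-S† leaves the control-|0⟩ kets |00⟩, |01⟩ unchanged and applies S† to qubit 1 on the control-|1⟩ pair (|10⟩, |11⟩).
S† = [[1, 0], [0, -i]].
With a = amp(|10⟩) = (-0.4081 + 0.2965i) and b = amp(|11⟩) = (0.1267 - 0.8003i):
new amp(|10⟩) = (1)·a = (-0.4081 + 0.2965i)
new amp(|11⟩) = (-i)·b = (-0.8003 - 0.1267i)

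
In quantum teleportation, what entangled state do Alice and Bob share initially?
Bell state |Φ+⟩ = (|00⟩ + |11⟩)/√2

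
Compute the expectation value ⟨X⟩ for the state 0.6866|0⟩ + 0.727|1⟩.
0.9983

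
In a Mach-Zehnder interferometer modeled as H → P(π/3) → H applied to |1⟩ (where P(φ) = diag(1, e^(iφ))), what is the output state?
(0.25 - 0.433i)|0⟩ + (0.75 + 0.433i)|1⟩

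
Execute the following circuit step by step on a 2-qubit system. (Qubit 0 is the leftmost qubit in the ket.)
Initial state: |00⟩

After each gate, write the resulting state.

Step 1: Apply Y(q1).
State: i|01⟩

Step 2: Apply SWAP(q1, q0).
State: i|10⟩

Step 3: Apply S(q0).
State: -|10⟩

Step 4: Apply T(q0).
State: (-1/√2 - (1/√2)i)|10⟩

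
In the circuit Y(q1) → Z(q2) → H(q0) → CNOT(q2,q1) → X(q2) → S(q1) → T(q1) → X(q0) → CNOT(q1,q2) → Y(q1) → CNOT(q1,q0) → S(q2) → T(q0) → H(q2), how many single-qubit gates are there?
11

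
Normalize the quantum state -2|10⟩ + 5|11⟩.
-0.3714|10⟩ + 0.9285|11⟩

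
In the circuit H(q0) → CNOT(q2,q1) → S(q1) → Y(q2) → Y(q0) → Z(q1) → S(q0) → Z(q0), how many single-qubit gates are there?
7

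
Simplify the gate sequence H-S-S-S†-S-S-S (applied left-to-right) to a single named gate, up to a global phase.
H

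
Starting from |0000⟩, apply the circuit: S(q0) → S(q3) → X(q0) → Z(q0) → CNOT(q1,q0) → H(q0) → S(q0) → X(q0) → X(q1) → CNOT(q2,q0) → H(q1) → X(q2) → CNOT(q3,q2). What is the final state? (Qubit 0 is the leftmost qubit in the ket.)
(1/2)i|0010⟩ - (1/2)i|0110⟩ - 1/2|1010⟩ + 1/2|1110⟩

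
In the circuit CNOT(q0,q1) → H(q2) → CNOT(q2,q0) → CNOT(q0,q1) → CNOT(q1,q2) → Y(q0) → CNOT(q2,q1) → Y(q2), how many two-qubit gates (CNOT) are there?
5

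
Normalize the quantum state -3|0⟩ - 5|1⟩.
-0.5145|0⟩ - 0.8575|1⟩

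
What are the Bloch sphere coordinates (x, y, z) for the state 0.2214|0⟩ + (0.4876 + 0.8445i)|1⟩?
(0.2159, 0.3739, -0.9019)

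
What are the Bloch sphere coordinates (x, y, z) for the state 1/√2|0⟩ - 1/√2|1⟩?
(-1, 0, 0)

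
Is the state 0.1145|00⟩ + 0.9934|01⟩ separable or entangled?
Separable

Writing the state as a|00⟩ + b|01⟩ + c|10⟩ + d|11⟩, it is a product state iff ad − bc = 0.
Here (a, b, c, d) = (0.1145, 0.9934, 0, 0): ad − bc = (0.1145)(0) − (0.9934)(0) = 0, so the state is separable.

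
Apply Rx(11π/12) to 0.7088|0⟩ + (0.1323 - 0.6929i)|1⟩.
(-0.5945 - 0.1312i)|0⟩ + (0.01727 - 0.7932i)|1⟩

Rx(11π/12) = [[cos(θ/2), −i·sin(θ/2)], [−i·sin(θ/2), cos(θ/2)]]; θ = 11π/12, cos(θ/2) ≈ 0.130526, sin(θ/2) ≈ 0.991445.
With a = amp(|0⟩) = 0.7088 and b = amp(|1⟩) = (0.1323 - 0.6929i):
new amp(|0⟩) = (0.130526)·a + (-0.991445i)·b = (-0.5945 - 0.1312i)
new amp(|1⟩) = (-0.991445i)·a + (0.130526)·b = (0.01727 - 0.7932i)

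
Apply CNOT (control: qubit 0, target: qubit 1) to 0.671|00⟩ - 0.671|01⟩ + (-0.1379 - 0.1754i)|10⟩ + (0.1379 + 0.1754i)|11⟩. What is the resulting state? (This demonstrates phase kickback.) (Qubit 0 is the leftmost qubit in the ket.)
0.671|00⟩ - 0.671|01⟩ + (0.1379 + 0.1754i)|10⟩ + (-0.1379 - 0.1754i)|11⟩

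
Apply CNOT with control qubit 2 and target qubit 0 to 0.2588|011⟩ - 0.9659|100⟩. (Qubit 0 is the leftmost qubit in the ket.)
-0.9659|100⟩ + 0.2588|111⟩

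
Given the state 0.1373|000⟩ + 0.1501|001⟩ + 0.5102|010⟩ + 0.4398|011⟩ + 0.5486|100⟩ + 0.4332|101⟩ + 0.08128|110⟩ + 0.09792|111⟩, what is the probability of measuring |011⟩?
0.1934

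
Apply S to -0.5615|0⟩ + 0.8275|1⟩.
-0.5615|0⟩ + 0.8275i|1⟩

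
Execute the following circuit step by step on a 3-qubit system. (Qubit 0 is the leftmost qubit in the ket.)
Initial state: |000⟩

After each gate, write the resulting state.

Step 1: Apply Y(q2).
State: i|001⟩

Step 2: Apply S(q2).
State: -|001⟩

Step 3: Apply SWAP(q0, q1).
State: -|001⟩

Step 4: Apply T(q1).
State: -|001⟩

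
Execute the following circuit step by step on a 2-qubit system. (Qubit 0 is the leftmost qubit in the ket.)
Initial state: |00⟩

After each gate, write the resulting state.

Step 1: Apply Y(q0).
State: i|10⟩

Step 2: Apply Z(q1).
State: i|10⟩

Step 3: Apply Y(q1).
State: -|11⟩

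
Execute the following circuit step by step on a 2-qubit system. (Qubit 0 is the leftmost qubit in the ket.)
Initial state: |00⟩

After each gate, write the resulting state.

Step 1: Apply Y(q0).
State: i|10⟩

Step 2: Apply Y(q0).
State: |00⟩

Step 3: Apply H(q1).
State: 1/√2|00⟩ + 1/√2|01⟩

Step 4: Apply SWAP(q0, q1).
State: 1/√2|00⟩ + 1/√2|10⟩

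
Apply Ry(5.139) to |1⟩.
-0.5414|0⟩ - 0.8408|1⟩

Ry(5.139) = [[cos(θ/2), −sin(θ/2)], [sin(θ/2), cos(θ/2)]]; θ = 5.139, cos(θ/2) ≈ -0.84077, sin(θ/2) ≈ 0.541393.
With a = amp(|0⟩) = 0 and b = amp(|1⟩) = 1:
new amp(|0⟩) = (-0.84077)·a + (-0.541393)·b = -0.5414
new amp(|1⟩) = (0.541393)·a + (-0.84077)·b = -0.8408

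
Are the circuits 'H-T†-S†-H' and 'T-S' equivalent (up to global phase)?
No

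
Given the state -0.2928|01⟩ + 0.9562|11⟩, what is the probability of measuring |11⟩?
0.9143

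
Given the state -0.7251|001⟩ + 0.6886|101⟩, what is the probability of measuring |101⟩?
0.4742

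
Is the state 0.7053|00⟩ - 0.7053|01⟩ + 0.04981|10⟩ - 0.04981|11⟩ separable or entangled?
Separable

Writing the state as a|00⟩ + b|01⟩ + c|10⟩ + d|11⟩, it is a product state iff ad − bc = 0.
Here (a, b, c, d) = (0.7053, -0.7053, 0.04981, -0.04981): ad − bc = (0.7053)(-0.04981) − (-0.7053)(0.04981) = 0, so the state is separable.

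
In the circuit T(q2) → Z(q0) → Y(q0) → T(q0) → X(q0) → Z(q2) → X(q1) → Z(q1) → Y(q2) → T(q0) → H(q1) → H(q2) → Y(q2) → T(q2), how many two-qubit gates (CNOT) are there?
0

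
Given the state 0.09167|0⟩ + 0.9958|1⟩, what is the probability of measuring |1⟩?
0.9916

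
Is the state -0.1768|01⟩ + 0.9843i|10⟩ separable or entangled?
Entangled

Writing the state as a|00⟩ + b|01⟩ + c|10⟩ + d|11⟩, it is a product state iff ad − bc = 0.
Here (a, b, c, d) = (0, -0.1768, 0.9843i, 0): ad − bc = (0)(0) − (-0.1768)(0.9843i) = 0.174i ≠ 0, so the state is entangled.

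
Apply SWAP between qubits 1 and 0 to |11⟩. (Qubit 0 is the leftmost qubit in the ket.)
|11⟩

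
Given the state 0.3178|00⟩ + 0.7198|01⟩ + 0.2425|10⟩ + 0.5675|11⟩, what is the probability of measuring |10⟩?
0.05881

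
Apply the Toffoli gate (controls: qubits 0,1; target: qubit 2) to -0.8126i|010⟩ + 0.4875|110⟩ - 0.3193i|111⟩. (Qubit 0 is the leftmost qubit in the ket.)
-0.8126i|010⟩ - 0.3193i|110⟩ + 0.4875|111⟩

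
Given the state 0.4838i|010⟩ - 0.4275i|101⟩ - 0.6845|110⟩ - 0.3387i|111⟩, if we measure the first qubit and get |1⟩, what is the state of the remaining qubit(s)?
-0.4884i|01⟩ - 0.7821|10⟩ - 0.387i|11⟩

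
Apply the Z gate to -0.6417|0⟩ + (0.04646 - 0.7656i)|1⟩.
-0.6417|0⟩ + (-0.04646 + 0.7656i)|1⟩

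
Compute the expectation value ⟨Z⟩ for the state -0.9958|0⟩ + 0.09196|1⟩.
0.9832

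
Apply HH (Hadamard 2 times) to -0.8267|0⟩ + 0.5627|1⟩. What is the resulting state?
-0.8267|0⟩ + 0.5627|1⟩

H² = I, so an even number of Hadamards cancels: H^2 = I and the state is unchanged.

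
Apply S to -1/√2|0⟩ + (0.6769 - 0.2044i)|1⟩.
-1/√2|0⟩ + (0.2044 + 0.6769i)|1⟩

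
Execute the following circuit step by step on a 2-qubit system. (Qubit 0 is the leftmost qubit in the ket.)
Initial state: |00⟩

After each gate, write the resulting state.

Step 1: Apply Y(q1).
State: i|01⟩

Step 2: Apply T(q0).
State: i|01⟩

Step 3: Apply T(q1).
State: (-1/√2 + (1/√2)i)|01⟩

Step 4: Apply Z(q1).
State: (1/√2 - (1/√2)i)|01⟩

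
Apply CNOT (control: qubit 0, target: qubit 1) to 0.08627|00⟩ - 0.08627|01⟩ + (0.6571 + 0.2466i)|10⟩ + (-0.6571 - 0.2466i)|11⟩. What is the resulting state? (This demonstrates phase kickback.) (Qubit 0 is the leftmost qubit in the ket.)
0.08627|00⟩ - 0.08627|01⟩ + (-0.6571 - 0.2466i)|10⟩ + (0.6571 + 0.2466i)|11⟩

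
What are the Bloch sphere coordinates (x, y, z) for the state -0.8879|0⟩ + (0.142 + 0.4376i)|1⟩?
(-0.2522, -0.7771, 0.5767)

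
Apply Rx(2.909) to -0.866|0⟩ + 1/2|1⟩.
(-0.1005 - 0.4966i)|0⟩ + (0.05802 + 0.8602i)|1⟩

Rx(2.909) = [[cos(θ/2), −i·sin(θ/2)], [−i·sin(θ/2), cos(θ/2)]]; θ = 2.909, cos(θ/2) ≈ 0.116034, sin(θ/2) ≈ 0.993245.
With a = amp(|0⟩) = -0.866 and b = amp(|1⟩) = 1/2:
new amp(|0⟩) = (0.116034)·a + (-0.993245i)·b = (-0.1005 - 0.4966i)
new amp(|1⟩) = (-0.993245i)·a + (0.116034)·b = (0.05802 + 0.8602i)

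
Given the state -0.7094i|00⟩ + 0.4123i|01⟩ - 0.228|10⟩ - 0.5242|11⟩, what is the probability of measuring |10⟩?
0.05198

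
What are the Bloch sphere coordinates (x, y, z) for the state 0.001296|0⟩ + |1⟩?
(0.002592, 0, -1)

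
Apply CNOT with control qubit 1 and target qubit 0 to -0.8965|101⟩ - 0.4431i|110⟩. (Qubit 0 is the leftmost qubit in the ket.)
-0.4431i|010⟩ - 0.8965|101⟩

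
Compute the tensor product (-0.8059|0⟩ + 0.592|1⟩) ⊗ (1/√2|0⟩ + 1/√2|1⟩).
-0.5699|00⟩ - 0.5699|01⟩ + 0.4186|10⟩ + 0.4186|11⟩

amp(|b₁b₂…⟩) = product of the factor amplitudes for bits b₁, b₂, …; only kets whose every factor amplitude is nonzero survive.
|00⟩: (-0.8059)(1/√2) = -0.5699
|01⟩: (-0.8059)(1/√2) = -0.5699
|10⟩: (0.592)(1/√2) = 0.4186
|11⟩: (0.592)(1/√2) = 0.4186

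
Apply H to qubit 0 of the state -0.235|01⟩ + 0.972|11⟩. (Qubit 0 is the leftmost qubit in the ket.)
0.5211|01⟩ - 0.8535|11⟩

H on qubit 0 mixes each pair of kets that differ only in qubit 0: amplitudes (a, b) of (|…0…⟩, |…1…⟩) become ((a + b)/√2, (a − b)/√2). Kets absent from the input have amplitude 0.
(|01⟩, |11⟩): (a, b) = (-0.235, 0.972) → (0.5211, -0.8535)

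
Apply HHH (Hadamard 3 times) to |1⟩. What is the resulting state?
1/√2|0⟩ - 1/√2|1⟩

H² = I, so H^3 = H: a single Hadamard. With (a, b) = (0, 1), H gives ((a + b)/√2, (a − b)/√2) = (1/√2, -1/√2).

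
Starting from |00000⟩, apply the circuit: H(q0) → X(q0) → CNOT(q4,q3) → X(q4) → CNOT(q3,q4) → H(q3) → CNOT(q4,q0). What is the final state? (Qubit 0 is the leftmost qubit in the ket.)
1/2|00001⟩ + 1/2|00011⟩ + 1/2|10001⟩ + 1/2|10011⟩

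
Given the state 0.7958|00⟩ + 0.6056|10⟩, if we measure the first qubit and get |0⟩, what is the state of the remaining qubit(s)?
|0⟩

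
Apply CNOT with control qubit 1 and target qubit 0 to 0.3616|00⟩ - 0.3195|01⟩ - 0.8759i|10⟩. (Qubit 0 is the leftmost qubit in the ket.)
0.3616|00⟩ - 0.8759i|10⟩ - 0.3195|11⟩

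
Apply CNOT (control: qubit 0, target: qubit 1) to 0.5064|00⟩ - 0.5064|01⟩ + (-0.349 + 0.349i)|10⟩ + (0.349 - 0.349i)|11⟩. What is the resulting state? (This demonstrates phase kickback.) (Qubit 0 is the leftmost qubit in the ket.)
0.5064|00⟩ - 0.5064|01⟩ + (0.349 - 0.349i)|10⟩ + (-0.349 + 0.349i)|11⟩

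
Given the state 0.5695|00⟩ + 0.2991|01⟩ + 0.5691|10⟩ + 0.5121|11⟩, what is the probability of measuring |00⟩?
0.3243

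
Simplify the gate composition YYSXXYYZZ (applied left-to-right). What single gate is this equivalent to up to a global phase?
S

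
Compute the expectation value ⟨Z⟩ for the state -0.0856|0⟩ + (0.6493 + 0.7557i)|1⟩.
-0.9853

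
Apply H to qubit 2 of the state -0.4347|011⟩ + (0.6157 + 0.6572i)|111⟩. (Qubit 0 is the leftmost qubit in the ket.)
-0.3074|010⟩ + 0.3074|011⟩ + (0.4354 + 0.4647i)|110⟩ + (-0.4354 - 0.4647i)|111⟩

H on qubit 2 mixes each pair of kets that differ only in qubit 2: amplitudes (a, b) of (|…0…⟩, |…1…⟩) become ((a + b)/√2, (a − b)/√2). Kets absent from the input have amplitude 0.
(|010⟩, |011⟩): (a, b) = (0, -0.4347) → (-0.3074, 0.3074)
(|110⟩, |111⟩): (a, b) = (0, (0.6157 + 0.6572i)) → ((0.4354 + 0.4647i), (-0.4354 - 0.4647i))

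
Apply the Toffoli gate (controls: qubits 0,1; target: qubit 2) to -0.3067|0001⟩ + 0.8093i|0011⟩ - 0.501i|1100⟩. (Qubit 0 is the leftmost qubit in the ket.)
-0.3067|0001⟩ + 0.8093i|0011⟩ - 0.501i|1110⟩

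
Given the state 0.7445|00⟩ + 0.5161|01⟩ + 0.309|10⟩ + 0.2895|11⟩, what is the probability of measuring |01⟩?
0.2664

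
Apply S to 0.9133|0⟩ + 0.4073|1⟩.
0.9133|0⟩ + 0.4073i|1⟩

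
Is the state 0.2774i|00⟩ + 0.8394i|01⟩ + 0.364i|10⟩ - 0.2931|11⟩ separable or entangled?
Entangled

Writing the state as a|00⟩ + b|01⟩ + c|10⟩ + d|11⟩, it is a product state iff ad − bc = 0.
Here (a, b, c, d) = (0.2774i, 0.8394i, 0.364i, -0.2931): ad − bc = (0.2774i)(-0.2931) − (0.8394i)(0.364i) = (0.3055 - 0.08131i) ≠ 0, so the state is entangled.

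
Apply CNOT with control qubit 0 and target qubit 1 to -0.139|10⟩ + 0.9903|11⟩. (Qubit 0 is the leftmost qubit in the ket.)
0.9903|10⟩ - 0.139|11⟩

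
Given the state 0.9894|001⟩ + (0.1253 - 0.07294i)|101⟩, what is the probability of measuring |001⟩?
0.9789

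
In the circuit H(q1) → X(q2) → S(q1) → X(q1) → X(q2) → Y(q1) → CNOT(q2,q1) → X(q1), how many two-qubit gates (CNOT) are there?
1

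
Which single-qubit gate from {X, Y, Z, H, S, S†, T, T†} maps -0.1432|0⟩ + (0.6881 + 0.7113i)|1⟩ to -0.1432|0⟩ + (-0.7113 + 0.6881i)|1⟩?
S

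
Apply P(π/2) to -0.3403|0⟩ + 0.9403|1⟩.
-0.3403|0⟩ + 0.9403i|1⟩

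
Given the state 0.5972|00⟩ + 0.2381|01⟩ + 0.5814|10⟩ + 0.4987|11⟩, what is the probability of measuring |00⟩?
0.3566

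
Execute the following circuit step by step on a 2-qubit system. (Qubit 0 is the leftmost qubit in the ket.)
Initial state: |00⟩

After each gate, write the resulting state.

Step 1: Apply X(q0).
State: |10⟩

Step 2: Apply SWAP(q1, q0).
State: |01⟩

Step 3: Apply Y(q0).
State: i|11⟩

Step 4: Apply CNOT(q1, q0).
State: i|01⟩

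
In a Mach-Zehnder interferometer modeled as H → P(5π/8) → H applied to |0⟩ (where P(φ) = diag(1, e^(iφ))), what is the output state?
(0.3087 + 0.4619i)|0⟩ + (0.6913 - 0.4619i)|1⟩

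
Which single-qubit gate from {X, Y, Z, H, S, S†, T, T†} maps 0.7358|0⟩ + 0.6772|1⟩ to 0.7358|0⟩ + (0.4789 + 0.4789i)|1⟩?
T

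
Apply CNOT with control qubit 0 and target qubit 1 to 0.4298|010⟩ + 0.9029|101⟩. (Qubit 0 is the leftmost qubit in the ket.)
0.4298|010⟩ + 0.9029|111⟩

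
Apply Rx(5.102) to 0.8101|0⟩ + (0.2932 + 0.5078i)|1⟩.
(-0.3901 - 0.1633i)|0⟩ + (-0.2435 - 0.8729i)|1⟩

Rx(5.102) = [[cos(θ/2), −i·sin(θ/2)], [−i·sin(θ/2), cos(θ/2)]]; θ = 5.102, cos(θ/2) ≈ -0.830611, sin(θ/2) ≈ 0.556853.
With a = amp(|0⟩) = 0.8101 and b = amp(|1⟩) = (0.2932 + 0.5078i):
new amp(|0⟩) = (-0.830611)·a + (-0.556853i)·b = (-0.3901 - 0.1633i)
new amp(|1⟩) = (-0.556853i)·a + (-0.830611)·b = (-0.2435 - 0.8729i)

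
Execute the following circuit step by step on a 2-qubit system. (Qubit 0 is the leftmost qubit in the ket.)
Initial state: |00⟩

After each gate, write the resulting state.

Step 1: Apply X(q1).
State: |01⟩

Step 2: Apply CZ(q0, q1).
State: |01⟩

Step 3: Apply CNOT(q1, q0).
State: |11⟩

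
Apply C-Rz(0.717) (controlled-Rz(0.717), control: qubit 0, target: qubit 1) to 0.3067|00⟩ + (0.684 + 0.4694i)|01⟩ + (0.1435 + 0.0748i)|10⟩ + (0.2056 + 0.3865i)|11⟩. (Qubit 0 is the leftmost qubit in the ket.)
0.3067|00⟩ + (0.684 + 0.4694i)|01⟩ + (0.1606 + 0.01969i)|10⟩ + (0.05692 + 0.4341i)|11⟩

C-Rz(0.717) leaves the control-|0⟩ kets |00⟩, |01⟩ unchanged and applies Rz(0.717) to qubit 1 on the control-|1⟩ pair (|10⟩, |11⟩).
Rz(0.717) = [[e^(−iθ/2), 0], [0, e^(iθ/2)]] with e^(±iθ/2) = cos(θ/2) ± i·sin(θ/2); θ = 0.717, cos(θ/2) ≈ 0.936424, sin(θ/2) ≈ 0.35087.
With a = amp(|10⟩) = (0.1435 + 0.0748i) and b = amp(|11⟩) = (0.2056 + 0.3865i):
new amp(|10⟩) = (0.936424 - 0.35087i)·a = (0.1606 + 0.01969i)
new amp(|11⟩) = (0.936424 + 0.35087i)·b = (0.05692 + 0.4341i)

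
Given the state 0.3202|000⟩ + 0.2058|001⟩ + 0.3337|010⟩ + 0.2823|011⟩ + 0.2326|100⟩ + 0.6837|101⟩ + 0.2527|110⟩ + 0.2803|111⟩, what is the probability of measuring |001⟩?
0.04235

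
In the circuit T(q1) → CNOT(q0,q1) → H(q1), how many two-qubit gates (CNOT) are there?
1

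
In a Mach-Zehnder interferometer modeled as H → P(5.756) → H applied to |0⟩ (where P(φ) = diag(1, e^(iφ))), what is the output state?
(0.9321 - 0.2516i)|0⟩ + (0.06789 + 0.2516i)|1⟩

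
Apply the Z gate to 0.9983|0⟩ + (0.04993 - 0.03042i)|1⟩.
0.9983|0⟩ + (-0.04993 + 0.03042i)|1⟩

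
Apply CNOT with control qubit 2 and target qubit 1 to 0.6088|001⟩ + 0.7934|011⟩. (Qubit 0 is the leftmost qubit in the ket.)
0.7934|001⟩ + 0.6088|011⟩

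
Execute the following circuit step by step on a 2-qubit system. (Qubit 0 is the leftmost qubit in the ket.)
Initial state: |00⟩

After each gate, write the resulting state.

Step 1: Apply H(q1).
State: 1/√2|00⟩ + 1/√2|01⟩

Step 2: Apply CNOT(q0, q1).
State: 1/√2|00⟩ + 1/√2|01⟩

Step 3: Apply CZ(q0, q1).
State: 1/√2|00⟩ + 1/√2|01⟩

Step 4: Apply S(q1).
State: 1/√2|00⟩ + (1/√2)i|01⟩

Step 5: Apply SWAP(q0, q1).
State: 1/√2|00⟩ + (1/√2)i|10⟩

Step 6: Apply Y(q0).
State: 1/√2|00⟩ + (1/√2)i|10⟩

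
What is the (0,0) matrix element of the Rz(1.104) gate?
(0.8515 - 0.5244i)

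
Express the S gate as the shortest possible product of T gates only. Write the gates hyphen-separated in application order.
T-T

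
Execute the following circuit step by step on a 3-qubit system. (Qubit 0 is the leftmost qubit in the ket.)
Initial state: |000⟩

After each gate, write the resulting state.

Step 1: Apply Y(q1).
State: i|010⟩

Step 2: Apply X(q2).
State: i|011⟩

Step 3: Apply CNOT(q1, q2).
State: i|010⟩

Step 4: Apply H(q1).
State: (1/√2)i|000⟩ - (1/√2)i|010⟩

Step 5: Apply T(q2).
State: (1/√2)i|000⟩ - (1/√2)i|010⟩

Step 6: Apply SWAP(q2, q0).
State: (1/√2)i|000⟩ - (1/√2)i|010⟩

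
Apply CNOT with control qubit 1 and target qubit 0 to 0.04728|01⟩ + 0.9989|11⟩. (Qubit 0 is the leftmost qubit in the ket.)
0.9989|01⟩ + 0.04728|11⟩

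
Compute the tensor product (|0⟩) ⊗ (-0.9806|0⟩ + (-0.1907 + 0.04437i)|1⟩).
-0.9806|00⟩ + (-0.1907 + 0.04437i)|01⟩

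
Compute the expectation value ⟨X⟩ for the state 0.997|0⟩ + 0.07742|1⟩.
0.1544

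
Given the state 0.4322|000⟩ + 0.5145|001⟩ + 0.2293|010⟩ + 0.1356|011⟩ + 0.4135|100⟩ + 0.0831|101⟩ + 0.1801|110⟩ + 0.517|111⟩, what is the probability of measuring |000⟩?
0.1868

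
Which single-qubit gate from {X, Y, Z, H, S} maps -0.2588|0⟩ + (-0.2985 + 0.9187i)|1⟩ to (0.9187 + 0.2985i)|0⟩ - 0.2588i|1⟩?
Y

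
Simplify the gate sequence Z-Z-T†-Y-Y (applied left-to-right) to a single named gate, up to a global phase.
T†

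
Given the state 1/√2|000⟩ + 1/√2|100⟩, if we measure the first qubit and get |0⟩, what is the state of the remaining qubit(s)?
|00⟩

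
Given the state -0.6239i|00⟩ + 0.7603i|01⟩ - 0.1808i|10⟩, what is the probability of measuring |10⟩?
0.03269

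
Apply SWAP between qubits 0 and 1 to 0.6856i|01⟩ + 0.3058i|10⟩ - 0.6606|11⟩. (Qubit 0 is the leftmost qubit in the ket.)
0.3058i|01⟩ + 0.6856i|10⟩ - 0.6606|11⟩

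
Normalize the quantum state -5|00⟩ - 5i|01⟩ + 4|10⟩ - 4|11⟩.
-0.5522|00⟩ - 0.5522i|01⟩ + 0.4417|10⟩ - 0.4417|11⟩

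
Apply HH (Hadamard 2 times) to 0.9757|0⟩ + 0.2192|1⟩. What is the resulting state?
0.9757|0⟩ + 0.2192|1⟩

H² = I, so an even number of Hadamards cancels: H^2 = I and the state is unchanged.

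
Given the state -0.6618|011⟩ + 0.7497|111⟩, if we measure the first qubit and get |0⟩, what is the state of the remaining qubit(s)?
-|11⟩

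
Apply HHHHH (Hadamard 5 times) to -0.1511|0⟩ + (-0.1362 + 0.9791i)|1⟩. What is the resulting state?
(-0.2032 + 0.6923i)|0⟩ + (-0.01054 - 0.6923i)|1⟩

H² = I, so H^5 = H: a single Hadamard. With (a, b) = (-0.1511, (-0.1362 + 0.9791i)), H gives ((a + b)/√2, (a − b)/√2) = ((-0.2032 + 0.6923i), (-0.01054 - 0.6923i)).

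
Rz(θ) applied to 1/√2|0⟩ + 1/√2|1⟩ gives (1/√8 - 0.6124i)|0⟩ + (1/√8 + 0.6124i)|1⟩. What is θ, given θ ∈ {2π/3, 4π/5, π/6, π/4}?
2π/3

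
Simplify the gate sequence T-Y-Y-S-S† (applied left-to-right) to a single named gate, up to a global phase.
T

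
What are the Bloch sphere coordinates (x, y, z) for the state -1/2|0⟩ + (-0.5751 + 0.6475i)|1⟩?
(0.5751, -0.6475, -0.5)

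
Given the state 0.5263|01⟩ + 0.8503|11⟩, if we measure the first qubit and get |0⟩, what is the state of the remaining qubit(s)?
|1⟩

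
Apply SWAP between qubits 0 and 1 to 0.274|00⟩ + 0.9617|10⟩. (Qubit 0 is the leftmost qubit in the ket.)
0.274|00⟩ + 0.9617|01⟩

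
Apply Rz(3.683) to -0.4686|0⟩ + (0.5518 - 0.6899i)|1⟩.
(0.1253 + 0.4515i)|0⟩ + (0.5172 + 0.7162i)|1⟩

Rz(3.683) = [[e^(−iθ/2), 0], [0, e^(iθ/2)]] with e^(±iθ/2) = cos(θ/2) ± i·sin(θ/2); θ = 3.683, cos(θ/2) ≈ -0.26741, sin(θ/2) ≈ 0.963583.
With a = amp(|0⟩) = -0.4686 and b = amp(|1⟩) = (0.5518 - 0.6899i):
new amp(|0⟩) = (-0.26741 - 0.963583i)·a = (0.1253 + 0.4515i)
new amp(|1⟩) = (-0.26741 + 0.963583i)·b = (0.5172 + 0.7162i)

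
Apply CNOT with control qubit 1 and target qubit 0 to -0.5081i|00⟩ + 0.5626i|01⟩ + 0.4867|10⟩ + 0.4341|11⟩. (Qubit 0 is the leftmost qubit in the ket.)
-0.5081i|00⟩ + 0.4341|01⟩ + 0.4867|10⟩ + 0.5626i|11⟩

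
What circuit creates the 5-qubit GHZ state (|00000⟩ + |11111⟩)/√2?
H(q0) → CNOT(q0,q1) → CNOT(q0,q2) → CNOT(q0,q3) → CNOT(q0,q4)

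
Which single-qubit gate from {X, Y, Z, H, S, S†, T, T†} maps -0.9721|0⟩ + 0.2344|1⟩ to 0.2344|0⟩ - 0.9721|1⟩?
X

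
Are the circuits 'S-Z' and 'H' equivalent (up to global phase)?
No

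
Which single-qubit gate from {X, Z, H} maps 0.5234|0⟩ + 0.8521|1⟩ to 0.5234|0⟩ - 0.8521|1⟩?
Z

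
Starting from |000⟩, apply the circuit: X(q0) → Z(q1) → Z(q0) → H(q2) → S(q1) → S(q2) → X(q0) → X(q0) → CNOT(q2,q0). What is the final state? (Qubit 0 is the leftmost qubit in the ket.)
-(1/√2)i|001⟩ - 1/√2|100⟩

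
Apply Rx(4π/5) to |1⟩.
-0.9511i|0⟩ + 0.309|1⟩

Rx(4π/5) = [[cos(θ/2), −i·sin(θ/2)], [−i·sin(θ/2), cos(θ/2)]]; θ = 4π/5, cos(θ/2) ≈ 0.309017, sin(θ/2) ≈ 0.951057.
With a = amp(|0⟩) = 0 and b = amp(|1⟩) = 1:
new amp(|0⟩) = (0.309017)·a + (-0.951057i)·b = -0.9511i
new amp(|1⟩) = (-0.951057i)·a + (0.309017)·b = 0.309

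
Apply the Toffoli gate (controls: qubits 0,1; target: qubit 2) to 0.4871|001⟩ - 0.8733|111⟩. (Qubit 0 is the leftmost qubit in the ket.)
0.4871|001⟩ - 0.8733|110⟩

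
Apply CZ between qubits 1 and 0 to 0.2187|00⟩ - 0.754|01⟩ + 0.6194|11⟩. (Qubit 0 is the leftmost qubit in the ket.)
0.2187|00⟩ - 0.754|01⟩ - 0.6194|11⟩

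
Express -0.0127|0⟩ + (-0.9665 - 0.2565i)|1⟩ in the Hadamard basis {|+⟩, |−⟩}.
(-0.6924 - 0.1814i)|+⟩ + (0.6744 + 0.1814i)|−⟩

With |ψ⟩ = α|0⟩ + β|1⟩, the Hadamard-basis coefficients are ⟨+|ψ⟩ = (α + β)/√2 and ⟨−|ψ⟩ = (α − β)/√2.
Here α = -0.0127, β = (-0.9665 - 0.2565i): (α + β)/√2 = (-0.6924 - 0.1814i), (α − β)/√2 = (0.6744 + 0.1814i).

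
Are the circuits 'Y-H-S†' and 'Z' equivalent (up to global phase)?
No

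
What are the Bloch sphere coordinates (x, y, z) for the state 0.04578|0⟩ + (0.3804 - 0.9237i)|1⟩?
(0.03483, -0.08457, -0.9958)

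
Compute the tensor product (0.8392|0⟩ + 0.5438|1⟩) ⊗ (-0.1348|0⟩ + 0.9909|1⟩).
-0.1131|00⟩ + 0.8316|01⟩ - 0.0733|10⟩ + 0.5389|11⟩

amp(|b₁b₂…⟩) = product of the factor amplitudes for bits b₁, b₂, …; only kets whose every factor amplitude is nonzero survive.
|00⟩: (0.8392)(-0.1348) = -0.1131
|01⟩: (0.8392)(0.9909) = 0.8316
|10⟩: (0.5438)(-0.1348) = -0.0733
|11⟩: (0.5438)(0.9909) = 0.5389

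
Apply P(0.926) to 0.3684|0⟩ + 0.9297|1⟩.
0.3684|0⟩ + (0.5588 + 0.743i)|1⟩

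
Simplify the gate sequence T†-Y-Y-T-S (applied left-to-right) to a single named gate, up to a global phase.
S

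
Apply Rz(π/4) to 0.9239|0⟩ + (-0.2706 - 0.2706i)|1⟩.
(0.8536 - 0.3536i)|0⟩ + (-0.1464 - 0.3536i)|1⟩

Rz(π/4) = [[e^(−iθ/2), 0], [0, e^(iθ/2)]] with e^(±iθ/2) = cos(θ/2) ± i·sin(θ/2); θ = π/4, cos(θ/2) ≈ 0.92388, sin(θ/2) ≈ 0.382683.
With a = amp(|0⟩) = 0.9239 and b = amp(|1⟩) = (-0.2706 - 0.2706i):
new amp(|0⟩) = (0.92388 - 0.382683i)·a = (0.8536 - 0.3536i)
new amp(|1⟩) = (0.92388 + 0.382683i)·b = (-0.1464 - 0.3536i)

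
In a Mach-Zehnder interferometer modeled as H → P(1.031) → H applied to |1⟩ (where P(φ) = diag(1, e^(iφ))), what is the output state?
(0.243 - 0.4289i)|0⟩ + (0.757 + 0.4289i)|1⟩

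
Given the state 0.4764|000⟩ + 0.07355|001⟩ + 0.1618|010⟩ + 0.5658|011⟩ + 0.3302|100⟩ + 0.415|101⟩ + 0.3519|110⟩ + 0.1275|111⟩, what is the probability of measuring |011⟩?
0.3201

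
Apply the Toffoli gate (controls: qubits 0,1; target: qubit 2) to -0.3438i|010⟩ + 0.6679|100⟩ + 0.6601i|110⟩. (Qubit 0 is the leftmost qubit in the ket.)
-0.3438i|010⟩ + 0.6679|100⟩ + 0.6601i|111⟩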